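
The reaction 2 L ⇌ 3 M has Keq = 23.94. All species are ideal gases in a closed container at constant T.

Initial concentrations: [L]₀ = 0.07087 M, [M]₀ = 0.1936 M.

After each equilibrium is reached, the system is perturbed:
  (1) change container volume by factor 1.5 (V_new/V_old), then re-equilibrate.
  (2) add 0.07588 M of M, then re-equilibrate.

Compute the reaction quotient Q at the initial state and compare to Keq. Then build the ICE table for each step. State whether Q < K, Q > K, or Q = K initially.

Q₀ = 1.445 vs Keq = 23.94 ⇒ Q<K, forward
Step 1:
                   L          M
  Initial    0.07087     0.1936
  Change    -0.04387     0.0658
  Equil        0.027     0.2594
  solve Keq expr → x = 0.02193; check Q = 23.94
Then change container volume by factor 1.5 (V_new/V_old).
Step 2:
                   L          M
  Initial      0.018     0.1729
  Change    -0.00277   0.004156
  Equil      0.01523     0.1771
  solve Keq expr → x = 0.001385; check Q = 23.94
Then add 0.07588 M of M.
Step 3:
                   L          M
  Initial    0.01523      0.253
  Change    0.008771   -0.01316
  Equil        0.024     0.2398
  solve Keq expr → x = -0.004386; check Q = 23.94

Q₀ = 1.445; Q < K (proceeds forward)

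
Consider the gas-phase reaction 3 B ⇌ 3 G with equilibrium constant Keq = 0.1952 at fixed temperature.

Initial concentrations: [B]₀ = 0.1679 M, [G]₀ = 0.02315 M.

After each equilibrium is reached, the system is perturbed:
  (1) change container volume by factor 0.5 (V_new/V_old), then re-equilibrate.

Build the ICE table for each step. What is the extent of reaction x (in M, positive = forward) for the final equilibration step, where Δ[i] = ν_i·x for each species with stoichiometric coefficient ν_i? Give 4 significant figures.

Q₀ = 0.002621 vs Keq = 0.1952 ⇒ Q<K, forward
Step 1:
                  B         G
  I          0.1679   0.02315
  C        -0.04699   0.04699
  E          0.1209   0.07014
  solve Keq expr → x = 0.01566; check Q = 0.1952
Then change container volume by factor 0.5 (V_new/V_old).
Step 2:
                  B         G
  I          0.2418    0.1403
  C               0         0
  E          0.2418    0.1403
  solve Keq expr → x = 0; check Q = 0.1952

x = 0 M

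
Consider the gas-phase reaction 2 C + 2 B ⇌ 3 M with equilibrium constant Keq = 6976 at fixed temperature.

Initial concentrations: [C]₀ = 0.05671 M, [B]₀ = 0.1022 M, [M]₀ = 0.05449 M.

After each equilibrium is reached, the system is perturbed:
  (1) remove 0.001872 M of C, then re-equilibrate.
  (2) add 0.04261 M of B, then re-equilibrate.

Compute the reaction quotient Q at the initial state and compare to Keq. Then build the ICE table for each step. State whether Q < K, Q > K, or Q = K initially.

Q₀ = 4.816 vs Keq = 6976 ⇒ Q<K, forward
Step 1:
                    C           B           M
  I           0.05671      0.1022     0.05449
  C          -0.04709    -0.04709     0.07064
  E          0.009617     0.05511      0.1251
  solve Keq expr → x = 0.02355; check Q = 6976
Then remove 0.001872 M of C.
Step 2:
                    C           B           M
  I          0.007745     0.05511      0.1251
  C          0.001399    0.001399   -0.002098
  E          0.009144     0.05651       0.123
  solve Keq expr → x = -6.9949e-04; check Q = 6976
Then add 0.04261 M of B.
Step 3:
                    C           B           M
  I          0.009144     0.09912       0.123
  C         -0.003406   -0.003406    0.005109
  E          0.005738     0.09571      0.1281
  solve Keq expr → x = 0.001703; check Q = 6976

Q₀ = 4.816; Q < K (proceeds forward)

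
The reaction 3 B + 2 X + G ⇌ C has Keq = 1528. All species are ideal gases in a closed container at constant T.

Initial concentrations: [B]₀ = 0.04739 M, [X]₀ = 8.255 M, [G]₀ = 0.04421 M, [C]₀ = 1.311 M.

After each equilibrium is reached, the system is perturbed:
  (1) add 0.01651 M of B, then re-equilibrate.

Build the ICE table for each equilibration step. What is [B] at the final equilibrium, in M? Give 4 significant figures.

Q₀ = 4089 vs Keq = 1528 ⇒ Q>K, reverse
Step 1:
                  B         X         G         C
  Initial   0.04739     8.255   0.04421     1.311
  Change    0.01584   0.01056  0.005279 -0.005279
  Equil     0.06323     8.266   0.04949     1.306
  solve Keq expr → x = -0.005279; check Q = 1528
Then add 0.01651 M of B.
Step 2:
                  B         X         G         C
  Initial   0.07974     8.266   0.04949     1.306
  Change   -0.01422 -0.009482 -0.004741  0.004741
  Equil     0.06551     8.256   0.04475      1.31
  solve Keq expr → x = 0.004741; check Q = 1528

[B]_eq = 0.06551 M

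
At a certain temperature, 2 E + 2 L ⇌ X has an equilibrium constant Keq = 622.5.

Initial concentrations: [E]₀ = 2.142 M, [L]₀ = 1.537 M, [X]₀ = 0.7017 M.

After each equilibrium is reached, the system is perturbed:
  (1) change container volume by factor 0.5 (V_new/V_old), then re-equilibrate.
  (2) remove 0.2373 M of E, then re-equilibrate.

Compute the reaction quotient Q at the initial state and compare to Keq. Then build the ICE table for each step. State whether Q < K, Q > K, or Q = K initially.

Q₀ = 0.06474; Q < K (proceeds forward)

Q₀ = 0.06474 vs Keq = 622.5 ⇒ Q<K, forward
Step 1:
                    E           L           X
  init          2.142       1.537      0.7017
  Δ            -1.466      -1.466       0.733
  eq            0.676     0.07102       1.435
  solve Keq expr → x = 0.733; check Q = 622.5
Then change container volume by factor 0.5 (V_new/V_old).
Step 2:
                    E           L           X
  init          1.352       0.142       2.869
  Δ          -0.08791    -0.08791     0.04396
  eq            1.264     0.05412       2.913
  solve Keq expr → x = 0.04396; check Q = 622.5
Then remove 0.2373 M of E.
Step 3:
                    E           L           X
  init          1.027     0.05412       2.913
  Δ           0.01169     0.01169   -0.005845
  eq            1.039     0.06581       2.907
  solve Keq expr → x = -0.005845; check Q = 622.5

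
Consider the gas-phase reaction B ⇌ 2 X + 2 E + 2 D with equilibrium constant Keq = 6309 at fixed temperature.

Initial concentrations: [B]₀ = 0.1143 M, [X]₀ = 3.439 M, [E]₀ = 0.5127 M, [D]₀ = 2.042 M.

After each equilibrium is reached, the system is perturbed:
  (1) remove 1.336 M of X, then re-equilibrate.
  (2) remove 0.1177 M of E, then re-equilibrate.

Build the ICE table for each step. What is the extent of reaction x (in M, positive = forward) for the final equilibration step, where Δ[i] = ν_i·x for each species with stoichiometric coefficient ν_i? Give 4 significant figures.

x = 6.9118e-04 M

Q₀ = 113.4 vs Keq = 6309 ⇒ Q<K, forward
Step 1:
                   B          X          E          D
  init        0.1143      3.439     0.5127      2.042
  Δ          -0.1085     0.2171     0.2171     0.2171
  eq        0.005759      3.656     0.7298      2.259
  solve Keq expr → x = 0.1085; check Q = 6309
Then remove 1.336 M of X.
Step 2:
                   B          X          E          D
  init      0.005759       2.32     0.7298      2.259
  Δ        -0.003369   0.006737   0.006737   0.006737
  eq         0.00239      2.327     0.7365      2.266
  solve Keq expr → x = 0.003369; check Q = 6309
Then remove 0.1177 M of E.
Step 3:
                   B          X          E          D
  init       0.00239      2.327     0.6188      2.266
  Δ       -6.9118e-04   0.001382   0.001382   0.001382
  eq        0.001699      2.328     0.6202      2.267
  solve Keq expr → x = 6.9118e-04; check Q = 6309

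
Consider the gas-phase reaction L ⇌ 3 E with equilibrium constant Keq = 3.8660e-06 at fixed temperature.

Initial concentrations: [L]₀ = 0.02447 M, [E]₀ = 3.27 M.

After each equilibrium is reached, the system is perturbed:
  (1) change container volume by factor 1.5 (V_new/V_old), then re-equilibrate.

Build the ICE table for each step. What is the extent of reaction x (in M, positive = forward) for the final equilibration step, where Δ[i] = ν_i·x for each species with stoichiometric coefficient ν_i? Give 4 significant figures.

Q₀ = 1429 vs Keq = 3.8660e-06 ⇒ Q>K, reverse
Step 1:
                   L          E
  I          0.02447       3.27
  C            1.085     -3.254
  E            1.109    0.01625
  solve Keq expr → x = -1.085; check Q = 3.8660e-06
Then change container volume by factor 1.5 (V_new/V_old).
Step 2:
                   L          E
  I           0.7394    0.01083
  C        -0.001118   0.003354
  E           0.7383    0.01418
  solve Keq expr → x = 0.001118; check Q = 3.8660e-06

x = 0.001118 M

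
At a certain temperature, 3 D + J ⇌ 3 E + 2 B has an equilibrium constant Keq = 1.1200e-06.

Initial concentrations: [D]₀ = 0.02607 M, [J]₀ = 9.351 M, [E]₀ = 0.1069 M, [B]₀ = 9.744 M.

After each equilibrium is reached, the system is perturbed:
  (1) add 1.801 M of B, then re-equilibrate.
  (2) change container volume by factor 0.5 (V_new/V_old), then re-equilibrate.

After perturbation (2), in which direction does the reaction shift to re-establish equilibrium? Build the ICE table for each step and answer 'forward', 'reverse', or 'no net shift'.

Direction: reverse

Q₀ = 700 vs Keq = 1.1200e-06 ⇒ Q>K, reverse
Step 1:
                  D         J         E         B
  I         0.02607     9.351    0.1069     9.744
  C          0.1063   0.03542   -0.1063  -0.07084
  E          0.1323     9.386 6.3854e-04     9.673
  solve Keq expr → x = -0.03542; check Q = 1.1200e-06
Then add 1.801 M of B.
Step 2:
                  D         J         E         B
  I          0.1323     9.386 6.3854e-04     11.47
  C       6.8404e-05 2.2801e-05 -6.8404e-05 -4.5602e-05
  E          0.1324     9.386 5.7014e-04     11.47
  solve Keq expr → x = -2.2801e-05; check Q = 1.1200e-06
Then change container volume by factor 0.5 (V_new/V_old).
Step 3:
                  D         J         E         B
  I          0.2648     18.77   0.00114     22.95
  C       2.3443e-04 7.8144e-05 -2.3443e-04 -1.5629e-04
  E           0.265     18.77 9.0585e-04     22.95
  solve Keq expr → x = -7.8144e-05; check Q = 1.1200e-06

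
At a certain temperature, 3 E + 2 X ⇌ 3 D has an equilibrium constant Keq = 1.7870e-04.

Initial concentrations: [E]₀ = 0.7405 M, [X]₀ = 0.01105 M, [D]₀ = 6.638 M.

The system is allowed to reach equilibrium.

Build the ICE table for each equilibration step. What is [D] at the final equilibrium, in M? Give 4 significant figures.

Q₀ = 5.8995e+06 vs Keq = 1.7870e-04 ⇒ Q>K, reverse
Step 1:
                    E           X           D
  I            0.7405     0.01105       6.638
  C             5.743       3.828      -5.743
  E             6.483       3.839      0.8954
  solve Keq expr → x = -1.914; check Q = 1.7870e-04

[D]_eq = 0.8954 M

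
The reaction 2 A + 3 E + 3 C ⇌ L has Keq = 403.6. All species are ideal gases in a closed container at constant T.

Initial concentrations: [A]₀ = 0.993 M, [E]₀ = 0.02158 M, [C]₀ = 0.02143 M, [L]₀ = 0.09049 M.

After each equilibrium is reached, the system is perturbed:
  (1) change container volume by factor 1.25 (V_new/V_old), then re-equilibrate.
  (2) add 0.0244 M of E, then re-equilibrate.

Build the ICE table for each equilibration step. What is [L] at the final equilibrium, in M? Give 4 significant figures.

Q₀ = 9.2786e+08 vs Keq = 403.6 ⇒ Q>K, reverse
Step 1:
                  A         E         C         L
  I           0.993   0.02158   0.02143   0.09049
  C          0.1185    0.1778    0.1778  -0.05926
  E           1.112    0.1994    0.1992   0.03123
  solve Keq expr → x = -0.05926; check Q = 403.6
Then change container volume by factor 1.25 (V_new/V_old).
Step 2:
                  A         E         C         L
  I          0.8892    0.1595    0.1594   0.02498
  C         0.01966   0.02949   0.02949  -0.00983
  E          0.9089     0.189    0.1889   0.01516
  solve Keq expr → x = -0.00983; check Q = 403.6
Then add 0.0244 M of E.
Step 3:
                  A         E         C         L
  I          0.9089    0.2134    0.1889   0.01516
  C       -0.004633  -0.00695  -0.00695  0.002317
  E          0.9042    0.2064    0.1819   0.01747
  solve Keq expr → x = 0.002317; check Q = 403.6

[L]_eq = 0.01747 M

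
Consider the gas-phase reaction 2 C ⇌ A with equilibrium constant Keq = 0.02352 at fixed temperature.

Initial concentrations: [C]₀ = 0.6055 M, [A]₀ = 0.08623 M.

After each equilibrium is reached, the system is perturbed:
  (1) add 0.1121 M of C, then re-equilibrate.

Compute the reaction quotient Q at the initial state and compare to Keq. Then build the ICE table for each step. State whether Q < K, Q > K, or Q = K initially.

Q₀ = 0.2352; Q > K (proceeds reverse)

Q₀ = 0.2352 vs Keq = 0.02352 ⇒ Q>K, reverse
Step 1:
                  C         A
  Initial    0.6055   0.08623
  Change     0.1459  -0.07295
  Equil      0.7514   0.01328
  solve Keq expr → x = -0.07295; check Q = 0.02352
Then add 0.1121 M of C.
Step 2:
                  C         A
  Initial    0.8635   0.01328
  Change  -0.007879  0.003939
  Equil      0.8556   0.01722
  solve Keq expr → x = 0.003939; check Q = 0.02352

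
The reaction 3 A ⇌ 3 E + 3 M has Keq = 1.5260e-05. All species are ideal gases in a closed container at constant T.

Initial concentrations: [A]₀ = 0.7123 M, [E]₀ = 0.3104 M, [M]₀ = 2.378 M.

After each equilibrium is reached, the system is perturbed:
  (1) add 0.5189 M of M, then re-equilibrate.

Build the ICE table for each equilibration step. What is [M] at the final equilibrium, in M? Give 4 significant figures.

[M]_eq = 2.596 M

Q₀ = 1.113 vs Keq = 1.5260e-05 ⇒ Q>K, reverse
Step 1:
                    A           E           M
  init         0.7123      0.3104       2.378
  Δ            0.2983     -0.2983     -0.2983
  eq            1.011     0.01205        2.08
  solve Keq expr → x = -0.09945; check Q = 1.5260e-05
Then add 0.5189 M of M.
Step 2:
                    A           E           M
  init          1.011     0.01205       2.599
  Δ          0.002375   -0.002375   -0.002375
  eq            1.013    0.009678       2.596
  solve Keq expr → x = -7.9183e-04; check Q = 1.5260e-05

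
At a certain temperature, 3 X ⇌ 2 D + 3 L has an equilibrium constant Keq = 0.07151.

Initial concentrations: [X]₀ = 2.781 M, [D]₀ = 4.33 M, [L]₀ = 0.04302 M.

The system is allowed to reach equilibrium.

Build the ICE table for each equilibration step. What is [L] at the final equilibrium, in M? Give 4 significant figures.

[L]_eq = 0.3709 M

Q₀ = 6.9404e-05 vs Keq = 0.07151 ⇒ Q<K, forward
Step 1:
                   X          D          L
  Initial      2.781       4.33    0.04302
  Change     -0.3279     0.2186     0.3279
  Equil        2.453      4.549     0.3709
  solve Keq expr → x = 0.1093; check Q = 0.07151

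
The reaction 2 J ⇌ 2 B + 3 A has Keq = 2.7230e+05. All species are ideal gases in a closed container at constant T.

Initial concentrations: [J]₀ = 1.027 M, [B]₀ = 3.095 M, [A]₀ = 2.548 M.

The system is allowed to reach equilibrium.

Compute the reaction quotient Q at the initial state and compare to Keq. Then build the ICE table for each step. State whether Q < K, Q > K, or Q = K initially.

Q₀ = 150.2 vs Keq = 2.7230e+05 ⇒ Q<K, forward
Step 1:
                   J          B          A
  init         1.027      3.095      2.548
  Δ          -0.9649     0.9649      1.447
  eq         0.06213       4.06      3.995
  solve Keq expr → x = 0.4824; check Q = 2.7230e+05

Q₀ = 150.2; Q < K (proceeds forward)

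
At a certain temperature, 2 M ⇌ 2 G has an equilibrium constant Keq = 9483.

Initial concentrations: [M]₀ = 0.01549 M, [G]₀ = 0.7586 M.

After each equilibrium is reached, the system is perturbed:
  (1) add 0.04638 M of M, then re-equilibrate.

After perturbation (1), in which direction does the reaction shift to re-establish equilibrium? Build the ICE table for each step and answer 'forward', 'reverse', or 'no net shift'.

Direction: forward

Q₀ = 2398 vs Keq = 9483 ⇒ Q<K, forward
Step 1:
                  M         G
  init      0.01549    0.7586
  Δ       -0.007622  0.007622
  eq       0.007868    0.7662
  solve Keq expr → x = 0.003811; check Q = 9483
Then add 0.04638 M of M.
Step 2:
                  M         G
  init      0.05425    0.7662
  Δ        -0.04591   0.04591
  eq        0.00834    0.8121
  solve Keq expr → x = 0.02295; check Q = 9483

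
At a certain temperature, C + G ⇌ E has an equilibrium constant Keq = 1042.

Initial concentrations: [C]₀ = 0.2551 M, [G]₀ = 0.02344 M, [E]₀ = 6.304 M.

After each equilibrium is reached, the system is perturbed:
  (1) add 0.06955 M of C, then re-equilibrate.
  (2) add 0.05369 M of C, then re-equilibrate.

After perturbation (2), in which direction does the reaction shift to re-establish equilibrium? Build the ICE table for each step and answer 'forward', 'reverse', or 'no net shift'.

Direction: forward

Q₀ = 1054 vs Keq = 1042 ⇒ Q>K, reverse
Step 1:
                    C           G           E
  Initial      0.2551     0.02344       6.304
  Change   2.5151e-04  2.5151e-04 -2.5151e-04
  Equil        0.2554     0.02369       6.304
  solve Keq expr → x = -2.5151e-04; check Q = 1042
Then add 0.06955 M of C.
Step 2:
                    C           G           E
  Initial      0.3249     0.02369       6.304
  Change    -0.004779   -0.004779    0.004779
  Equil        0.3201     0.01891       6.309
  solve Keq expr → x = 0.004779; check Q = 1042
Then add 0.05369 M of C.
Step 3:
                    C           G           E
  Initial      0.3738     0.01891       6.309
  Change    -0.002596   -0.002596    0.002596
  Equil        0.3712     0.01632       6.311
  solve Keq expr → x = 0.002596; check Q = 1042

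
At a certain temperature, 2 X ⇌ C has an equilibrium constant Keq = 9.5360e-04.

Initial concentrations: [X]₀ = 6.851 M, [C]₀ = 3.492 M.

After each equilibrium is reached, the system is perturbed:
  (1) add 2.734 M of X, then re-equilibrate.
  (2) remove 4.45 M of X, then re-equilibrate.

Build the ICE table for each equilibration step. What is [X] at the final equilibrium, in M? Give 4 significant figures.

Q₀ = 0.0744 vs Keq = 9.5360e-04 ⇒ Q>K, reverse
Step 1:
                   X          C
  I            6.851      3.492
  C            6.637     -3.319
  E            13.49     0.1735
  solve Keq expr → x = -3.319; check Q = 9.5360e-04
Then add 2.734 M of X.
Step 2:
                   X          C
  I            16.22     0.1735
  C          -0.1459    0.07296
  E            16.08     0.2464
  solve Keq expr → x = 0.07296; check Q = 9.5360e-04
Then remove 4.45 M of X.
Step 3:
                   X          C
  I            11.63     0.2464
  C            0.225    -0.1125
  E            11.85     0.1339
  solve Keq expr → x = -0.1125; check Q = 9.5360e-04

[X]_eq = 11.85 M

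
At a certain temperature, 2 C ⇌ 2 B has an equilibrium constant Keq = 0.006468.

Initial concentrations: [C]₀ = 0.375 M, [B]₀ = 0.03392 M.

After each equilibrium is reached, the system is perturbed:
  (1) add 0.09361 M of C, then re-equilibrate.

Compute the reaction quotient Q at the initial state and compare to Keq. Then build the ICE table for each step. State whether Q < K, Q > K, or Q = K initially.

Q₀ = 0.008182; Q > K (proceeds reverse)

Q₀ = 0.008182 vs Keq = 0.006468 ⇒ Q>K, reverse
Step 1:
                    C           B
  I             0.375     0.03392
  C          0.003481   -0.003481
  E            0.3785     0.03044
  solve Keq expr → x = -0.001741; check Q = 0.006468
Then add 0.09361 M of C.
Step 2:
                    C           B
  I            0.4721     0.03044
  C         -0.006968    0.006968
  E            0.4651     0.03741
  solve Keq expr → x = 0.003484; check Q = 0.006468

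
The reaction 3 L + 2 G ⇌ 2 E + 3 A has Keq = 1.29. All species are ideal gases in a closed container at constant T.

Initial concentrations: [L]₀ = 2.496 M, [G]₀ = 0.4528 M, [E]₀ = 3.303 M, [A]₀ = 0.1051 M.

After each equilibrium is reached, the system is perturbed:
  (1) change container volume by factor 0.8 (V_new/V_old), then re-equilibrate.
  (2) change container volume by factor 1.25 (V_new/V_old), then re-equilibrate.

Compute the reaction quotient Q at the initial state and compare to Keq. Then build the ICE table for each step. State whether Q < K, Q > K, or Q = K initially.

Q₀ = 0.003973 vs Keq = 1.29 ⇒ Q<K, forward
Step 1:
                    L           G           E           A
  I             2.496      0.4528       3.303      0.1051
  C           -0.3047     -0.2031      0.2031      0.3047
  E             2.191      0.2497       3.506      0.4098
  solve Keq expr → x = 0.1016; check Q = 1.29
Then change container volume by factor 0.8 (V_new/V_old).
Step 2:
                    L           G           E           A
  I             2.739      0.3121       4.383      0.5123
  C                 0           0           0           0
  E             2.739      0.3121       4.383      0.5123
  solve Keq expr → x = 0; check Q = 1.29
Then change container volume by factor 1.25 (V_new/V_old).
Step 3:
                    L           G           E           A
  I             2.191      0.2497       3.506      0.4098
  C                 0           0           0           0
  E             2.191      0.2497       3.506      0.4098
  solve Keq expr → x = 0; check Q = 1.29

Q₀ = 0.003973; Q < K (proceeds forward)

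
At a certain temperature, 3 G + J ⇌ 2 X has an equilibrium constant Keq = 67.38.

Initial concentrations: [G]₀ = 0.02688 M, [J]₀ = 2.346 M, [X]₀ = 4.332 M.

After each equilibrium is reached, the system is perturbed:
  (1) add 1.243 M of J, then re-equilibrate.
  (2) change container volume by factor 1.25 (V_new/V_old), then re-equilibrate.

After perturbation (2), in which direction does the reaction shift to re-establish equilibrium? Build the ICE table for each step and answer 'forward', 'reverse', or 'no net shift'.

Q₀ = 4.1187e+05 vs Keq = 67.38 ⇒ Q>K, reverse
Step 1:
                    G           J           X
  I           0.02688       2.346       4.332
  C            0.4332      0.1444     -0.2888
  E            0.4601        2.49       4.043
  solve Keq expr → x = -0.1444; check Q = 67.38
Then add 1.243 M of J.
Step 2:
                    G           J           X
  I            0.4601       3.733       4.043
  C            -0.055    -0.01833     0.03667
  E            0.4051       3.715        4.08
  solve Keq expr → x = 0.01833; check Q = 67.38
Then change container volume by factor 1.25 (V_new/V_old).
Step 3:
                    G           J           X
  I            0.3241       2.972       3.264
  C            0.0488     0.01627    -0.03254
  E            0.3729       2.988       3.231
  solve Keq expr → x = -0.01627; check Q = 67.38

Direction: reverse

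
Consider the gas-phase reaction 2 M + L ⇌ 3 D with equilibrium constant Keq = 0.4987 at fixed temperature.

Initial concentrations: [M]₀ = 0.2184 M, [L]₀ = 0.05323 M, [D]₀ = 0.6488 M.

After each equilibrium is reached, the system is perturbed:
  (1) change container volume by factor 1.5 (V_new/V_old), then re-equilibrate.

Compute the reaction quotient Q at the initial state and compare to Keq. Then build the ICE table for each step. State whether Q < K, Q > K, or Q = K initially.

Q₀ = 107.6; Q > K (proceeds reverse)

Q₀ = 107.6 vs Keq = 0.4987 ⇒ Q>K, reverse
Step 1:
                  M         L         D
  I          0.2184   0.05323    0.6488
  C          0.2522    0.1261   -0.3783
  E          0.4706    0.1793    0.2705
  solve Keq expr → x = -0.1261; check Q = 0.4987
Then change container volume by factor 1.5 (V_new/V_old).
Step 2:
                  M         L         D
  I          0.3137    0.1195    0.1804
  C               0         0         0
  E          0.3137    0.1195    0.1804
  solve Keq expr → x = 0; check Q = 0.4987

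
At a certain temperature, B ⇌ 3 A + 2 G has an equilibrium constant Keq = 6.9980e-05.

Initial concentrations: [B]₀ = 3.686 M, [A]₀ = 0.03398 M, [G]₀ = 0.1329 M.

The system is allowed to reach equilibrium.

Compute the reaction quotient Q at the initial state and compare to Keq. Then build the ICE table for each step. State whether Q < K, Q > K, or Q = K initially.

Q₀ = 1.8800e-07 vs Keq = 6.9980e-05 ⇒ Q<K, forward
Step 1:
                  B         A         G
  init        3.686   0.03398    0.1329
  Δ        -0.04586    0.1376   0.09172
  eq           3.64    0.1716    0.2246
  solve Keq expr → x = 0.04586; check Q = 6.9980e-05

Q₀ = 1.8800e-07; Q < K (proceeds forward)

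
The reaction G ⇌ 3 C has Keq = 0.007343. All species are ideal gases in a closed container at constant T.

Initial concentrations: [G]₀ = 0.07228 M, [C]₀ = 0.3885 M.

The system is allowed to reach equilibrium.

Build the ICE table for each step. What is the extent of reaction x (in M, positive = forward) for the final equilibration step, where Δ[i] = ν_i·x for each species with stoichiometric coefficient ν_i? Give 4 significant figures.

x = -0.09388 M

Q₀ = 0.8113 vs Keq = 0.007343 ⇒ Q>K, reverse
Step 1:
                   G          C
  init       0.07228     0.3885
  Δ          0.09388    -0.2816
  eq          0.1662     0.1069
  solve Keq expr → x = -0.09388; check Q = 0.007343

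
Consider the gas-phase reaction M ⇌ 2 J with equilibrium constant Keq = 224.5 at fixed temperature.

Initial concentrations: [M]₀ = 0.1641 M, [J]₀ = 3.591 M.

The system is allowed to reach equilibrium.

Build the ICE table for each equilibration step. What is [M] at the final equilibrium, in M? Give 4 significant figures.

Q₀ = 78.58 vs Keq = 224.5 ⇒ Q<K, forward
Step 1:
                   M          J
  init        0.1641      3.591
  Δ          -0.1001     0.2002
  eq         0.06402      3.791
  solve Keq expr → x = 0.1001; check Q = 224.5

[M]_eq = 0.06402 M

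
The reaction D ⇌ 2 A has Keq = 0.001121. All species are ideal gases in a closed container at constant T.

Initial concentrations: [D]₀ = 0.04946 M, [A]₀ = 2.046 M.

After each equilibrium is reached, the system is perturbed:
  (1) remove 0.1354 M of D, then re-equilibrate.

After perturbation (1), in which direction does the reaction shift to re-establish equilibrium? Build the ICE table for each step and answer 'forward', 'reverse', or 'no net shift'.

Q₀ = 84.64 vs Keq = 0.001121 ⇒ Q>K, reverse
Step 1:
                  D         A
  init      0.04946     2.046
  Δ           1.006    -2.012
  eq          1.055   0.03439
  solve Keq expr → x = -1.006; check Q = 0.001121
Then remove 0.1354 M of D.
Step 2:
                  D         A
  init       0.9199   0.03439
  Δ        0.001131 -0.002263
  eq          0.921   0.03213
  solve Keq expr → x = -0.001131; check Q = 0.001121

Direction: reverse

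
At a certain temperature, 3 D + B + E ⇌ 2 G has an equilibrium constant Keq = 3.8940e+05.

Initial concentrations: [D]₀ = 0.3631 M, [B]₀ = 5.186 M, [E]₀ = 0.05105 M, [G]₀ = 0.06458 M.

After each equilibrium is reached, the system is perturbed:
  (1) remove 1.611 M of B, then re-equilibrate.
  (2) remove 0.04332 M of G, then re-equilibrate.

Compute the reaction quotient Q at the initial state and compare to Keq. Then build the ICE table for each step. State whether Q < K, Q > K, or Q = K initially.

Q₀ = 0.3291; Q < K (proceeds forward)

Q₀ = 0.3291 vs Keq = 3.8940e+05 ⇒ Q<K, forward
Step 1:
                    D           B           E           G
  I            0.3631       5.186     0.05105     0.06458
  C           -0.1531    -0.05105    -0.05105      0.1021
  E              0.21       5.135  1.5012e-06      0.1667
  solve Keq expr → x = 0.05105; check Q = 3.8940e+05
Then remove 1.611 M of B.
Step 2:
                    D           B           E           G
  I              0.21       3.524  1.5012e-06      0.1667
  C        2.0586e-06  6.8619e-07  6.8619e-07 -1.3724e-06
  E              0.21       3.524  2.1874e-06      0.1667
  solve Keq expr → x = -6.8619e-07; check Q = 3.8940e+05
Then remove 0.04332 M of G.
Step 3:
                    D           B           E           G
  I              0.21       3.524  2.1874e-06      0.1234
  C       -2.9676e-06 -9.8919e-07 -9.8919e-07  1.9784e-06
  E              0.21       3.524  1.1982e-06      0.1234
  solve Keq expr → x = 9.8919e-07; check Q = 3.8940e+05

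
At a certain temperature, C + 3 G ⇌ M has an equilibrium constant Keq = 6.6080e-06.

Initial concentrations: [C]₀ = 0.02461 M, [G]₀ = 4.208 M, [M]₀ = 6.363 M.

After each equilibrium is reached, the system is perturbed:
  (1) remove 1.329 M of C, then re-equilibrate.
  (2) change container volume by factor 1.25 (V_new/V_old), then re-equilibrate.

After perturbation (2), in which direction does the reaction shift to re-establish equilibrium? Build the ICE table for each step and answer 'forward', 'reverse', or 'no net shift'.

Direction: reverse

Q₀ = 3.47 vs Keq = 6.6080e-06 ⇒ Q>K, reverse
Step 1:
                  C         G         M
  init      0.02461     4.208     6.363
  Δ           5.941     17.82    -5.941
  eq          5.966     22.03    0.4216
  solve Keq expr → x = -5.941; check Q = 6.6080e-06
Then remove 1.329 M of C.
Step 2:
                  C         G         M
  init        4.637     22.03    0.4216
  Δ         0.07774    0.2332  -0.07774
  eq          4.715     22.27    0.3439
  solve Keq expr → x = -0.07774; check Q = 6.6080e-06
Then change container volume by factor 1.25 (V_new/V_old).
Step 3:
                  C         G         M
  init        3.772     17.81    0.2751
  Δ          0.1207    0.3621   -0.1207
  eq          3.892     18.17    0.1544
  solve Keq expr → x = -0.1207; check Q = 6.6080e-06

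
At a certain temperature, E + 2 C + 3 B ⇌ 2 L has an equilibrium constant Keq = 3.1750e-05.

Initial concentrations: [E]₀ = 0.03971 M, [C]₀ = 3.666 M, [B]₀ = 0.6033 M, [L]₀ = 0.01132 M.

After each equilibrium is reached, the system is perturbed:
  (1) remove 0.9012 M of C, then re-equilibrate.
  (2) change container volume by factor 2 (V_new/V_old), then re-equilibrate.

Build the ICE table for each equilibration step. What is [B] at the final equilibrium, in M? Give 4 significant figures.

Q₀ = 0.001093 vs Keq = 3.1750e-05 ⇒ Q>K, reverse
Step 1:
                  E         C         B         L
  I         0.03971     3.666    0.6033   0.01132
  C        0.004603  0.009207   0.01381 -0.009207
  E         0.04431     3.675    0.6171  0.002113
  solve Keq expr → x = -0.004603; check Q = 3.1750e-05
Then remove 0.9012 M of C.
Step 2:
                  E         C         B         L
  I         0.04431     2.774    0.6171  0.002113
  C       2.5517e-04 5.1035e-04 7.6552e-04 -5.1035e-04
  E         0.04457     2.775    0.6179  0.001603
  solve Keq expr → x = -2.5517e-04; check Q = 3.1750e-05
Then change container volume by factor 2 (V_new/V_old).
Step 3:
                  E         C         B         L
  I         0.02228     1.387    0.3089 8.0148e-04
  C       2.9940e-04 5.9880e-04 8.9821e-04 -5.9880e-04
  E         0.02258     1.388    0.3098 2.0268e-04
  solve Keq expr → x = -2.9940e-04; check Q = 3.1750e-05

[B]_eq = 0.3098 M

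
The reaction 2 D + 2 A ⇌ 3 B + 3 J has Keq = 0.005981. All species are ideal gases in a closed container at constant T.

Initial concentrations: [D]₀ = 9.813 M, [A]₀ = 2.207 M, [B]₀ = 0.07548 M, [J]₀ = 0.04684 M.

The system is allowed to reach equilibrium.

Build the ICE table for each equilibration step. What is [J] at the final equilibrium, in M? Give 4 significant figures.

[J]_eq = 1.02 M

Q₀ = 9.4219e-11 vs Keq = 0.005981 ⇒ Q<K, forward
Step 1:
                   D          A          B          J
  init         9.813      2.207    0.07548    0.04684
  Δ          -0.6484    -0.6484     0.9727     0.9727
  eq           9.165      1.559      1.048       1.02
  solve Keq expr → x = 0.3242; check Q = 0.005981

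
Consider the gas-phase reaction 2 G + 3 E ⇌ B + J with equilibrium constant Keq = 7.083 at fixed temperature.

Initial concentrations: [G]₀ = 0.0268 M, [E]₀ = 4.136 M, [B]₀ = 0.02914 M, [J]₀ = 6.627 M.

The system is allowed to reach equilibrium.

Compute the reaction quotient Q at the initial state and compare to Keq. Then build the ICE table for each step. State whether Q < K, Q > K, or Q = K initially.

Q₀ = 3.8; Q < K (proceeds forward)

Q₀ = 3.8 vs Keq = 7.083 ⇒ Q<K, forward
Step 1:
                   G          E          B          J
  init        0.0268      4.136    0.02914      6.627
  Δ        -0.006095  -0.009143   0.003048   0.003048
  eq          0.0207      4.127    0.03219       6.63
  solve Keq expr → x = 0.003048; check Q = 7.083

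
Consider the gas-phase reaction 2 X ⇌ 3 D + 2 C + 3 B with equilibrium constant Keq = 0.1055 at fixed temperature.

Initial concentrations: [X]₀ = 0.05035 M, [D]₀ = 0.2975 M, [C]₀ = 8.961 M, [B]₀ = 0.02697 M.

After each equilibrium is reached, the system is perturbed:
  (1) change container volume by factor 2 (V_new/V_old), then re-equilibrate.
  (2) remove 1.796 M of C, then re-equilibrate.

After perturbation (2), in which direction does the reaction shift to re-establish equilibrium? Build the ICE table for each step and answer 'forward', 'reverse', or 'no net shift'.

Direction: forward

Q₀ = 0.01636 vs Keq = 0.1055 ⇒ Q<K, forward
Step 1:
                   X          D          C          B
  Initial    0.05035     0.2975      8.961    0.02697
  Change   -0.009677    0.01452   0.009677    0.01452
  Equil      0.04067      0.312      8.971    0.04149
  solve Keq expr → x = 0.004838; check Q = 0.1055
Then change container volume by factor 2 (V_new/V_old).
Step 2:
                   X          D          C          B
  Initial    0.02034      0.156      4.485    0.02074
  Change    -0.01243    0.01865    0.01243    0.01865
  Equil     0.007903     0.1747      4.498    0.03939
  solve Keq expr → x = 0.006217; check Q = 0.1055
Then remove 1.796 M of C.
Step 3:
                   X          D          C          B
  Initial   0.007903     0.1747      2.702    0.03939
  Change   -0.002339   0.003509   0.002339   0.003509
  Equil     0.005564     0.1782      2.704     0.0429
  solve Keq expr → x = 0.00117; check Q = 0.1055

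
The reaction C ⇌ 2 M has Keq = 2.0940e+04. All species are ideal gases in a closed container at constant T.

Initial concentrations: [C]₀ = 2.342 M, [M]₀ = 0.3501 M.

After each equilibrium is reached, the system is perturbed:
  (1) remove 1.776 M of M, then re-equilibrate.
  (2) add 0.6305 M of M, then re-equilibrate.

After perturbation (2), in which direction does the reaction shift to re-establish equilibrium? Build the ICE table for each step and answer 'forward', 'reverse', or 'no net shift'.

Q₀ = 0.05234 vs Keq = 2.0940e+04 ⇒ Q<K, forward
Step 1:
                   C          M
  I            2.342     0.3501
  C           -2.341      4.682
  E         0.001209      5.032
  solve Keq expr → x = 2.341; check Q = 2.0940e+04
Then remove 1.776 M of M.
Step 2:
                   C          M
  I         0.001209      3.256
  C       -7.0245e-04   0.001405
  E       5.0662e-04      3.257
  solve Keq expr → x = 7.0245e-04; check Q = 2.0940e+04
Then add 0.6305 M of M.
Step 3:
                   C          M
  I       5.0662e-04      3.888
  C       2.1497e-04 -4.2993e-04
  E       7.2158e-04      3.887
  solve Keq expr → x = -2.1497e-04; check Q = 2.0940e+04

Direction: reverse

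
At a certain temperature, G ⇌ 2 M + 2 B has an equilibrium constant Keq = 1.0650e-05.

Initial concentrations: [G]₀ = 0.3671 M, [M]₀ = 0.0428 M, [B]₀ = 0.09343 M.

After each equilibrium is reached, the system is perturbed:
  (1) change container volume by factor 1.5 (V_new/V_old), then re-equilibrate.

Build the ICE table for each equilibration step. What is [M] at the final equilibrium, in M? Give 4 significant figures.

Q₀ = 4.3559e-05 vs Keq = 1.0650e-05 ⇒ Q>K, reverse
Step 1:
                   G          M          B
  Initial     0.3671     0.0428    0.09343
  Change    0.008364   -0.01673   -0.01673
  Equil       0.3755    0.02607     0.0767
  solve Keq expr → x = -0.008364; check Q = 1.0650e-05
Then change container volume by factor 1.5 (V_new/V_old).
Step 2:
                   G          M          B
  Initial     0.2503    0.01738    0.05113
  Change   -0.004679   0.009357   0.009357
  Equil       0.2456    0.02674    0.06049
  solve Keq expr → x = 0.004679; check Q = 1.0650e-05

[M]_eq = 0.02674 M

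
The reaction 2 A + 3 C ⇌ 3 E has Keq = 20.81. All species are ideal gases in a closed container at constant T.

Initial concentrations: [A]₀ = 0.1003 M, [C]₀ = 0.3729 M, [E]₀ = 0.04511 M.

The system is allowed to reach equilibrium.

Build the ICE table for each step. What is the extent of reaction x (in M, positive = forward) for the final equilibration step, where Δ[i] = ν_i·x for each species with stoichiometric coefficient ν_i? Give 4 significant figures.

Q₀ = 0.176 vs Keq = 20.81 ⇒ Q<K, forward
Step 1:
                  A         C         E
  Initial    0.1003    0.3729   0.04511
  Change   -0.04762  -0.07143   0.07143
  Equil     0.05268    0.3015    0.1165
  solve Keq expr → x = 0.02381; check Q = 20.81

x = 0.02381 M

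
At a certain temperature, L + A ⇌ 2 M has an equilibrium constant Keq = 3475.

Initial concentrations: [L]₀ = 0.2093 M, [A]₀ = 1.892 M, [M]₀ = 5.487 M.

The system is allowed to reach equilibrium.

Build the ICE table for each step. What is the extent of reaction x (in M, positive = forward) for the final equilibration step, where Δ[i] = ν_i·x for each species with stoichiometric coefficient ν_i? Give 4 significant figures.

x = 0.2034 M

Q₀ = 76.03 vs Keq = 3475 ⇒ Q<K, forward
Step 1:
                    L           A           M
  init         0.2093       1.892       5.487
  Δ           -0.2034     -0.2034      0.4068
  eq          0.00592       1.689       5.894
  solve Keq expr → x = 0.2034; check Q = 3475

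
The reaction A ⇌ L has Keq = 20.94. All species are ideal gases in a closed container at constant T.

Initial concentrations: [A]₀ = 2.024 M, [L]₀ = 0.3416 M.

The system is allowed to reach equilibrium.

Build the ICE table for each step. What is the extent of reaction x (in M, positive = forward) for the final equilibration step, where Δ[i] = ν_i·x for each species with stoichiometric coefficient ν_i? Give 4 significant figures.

x = 1.916 M

Q₀ = 0.1688 vs Keq = 20.94 ⇒ Q<K, forward
Step 1:
                   A          L
  init         2.024     0.3416
  Δ           -1.916      1.916
  eq          0.1078      2.258
  solve Keq expr → x = 1.916; check Q = 20.94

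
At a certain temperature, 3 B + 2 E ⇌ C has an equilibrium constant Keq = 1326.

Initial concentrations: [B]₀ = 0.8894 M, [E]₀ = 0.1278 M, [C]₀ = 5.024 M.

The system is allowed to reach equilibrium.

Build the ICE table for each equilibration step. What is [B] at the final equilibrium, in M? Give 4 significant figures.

[B]_eq = 0.8219 M

Q₀ = 437.2 vs Keq = 1326 ⇒ Q<K, forward
Step 1:
                    B           E           C
  Initial      0.8894      0.1278       5.024
  Change     -0.06751    -0.04501      0.0225
  Equil        0.8219     0.08279       5.047
  solve Keq expr → x = 0.0225; check Q = 1326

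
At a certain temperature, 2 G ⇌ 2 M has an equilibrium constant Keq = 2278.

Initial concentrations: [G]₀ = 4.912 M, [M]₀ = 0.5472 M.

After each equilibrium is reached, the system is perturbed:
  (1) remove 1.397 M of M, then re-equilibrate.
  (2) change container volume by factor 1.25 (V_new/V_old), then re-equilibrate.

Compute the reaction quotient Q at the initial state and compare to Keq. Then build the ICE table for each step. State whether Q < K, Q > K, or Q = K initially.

Q₀ = 0.01241; Q < K (proceeds forward)

Q₀ = 0.01241 vs Keq = 2278 ⇒ Q<K, forward
Step 1:
                    G           M
  init          4.912      0.5472
  Δ              -4.8         4.8
  eq            0.112       5.347
  solve Keq expr → x = 2.4; check Q = 2278
Then remove 1.397 M of M.
Step 2:
                    G           M
  init          0.112        3.95
  Δ          -0.02867     0.02867
  eq          0.08336       3.979
  solve Keq expr → x = 0.01433; check Q = 2278
Then change container volume by factor 1.25 (V_new/V_old).
Step 3:
                    G           M
  init        0.06669       3.183
  Δ                 0           0
  eq          0.06669       3.183
  solve Keq expr → x = 0; check Q = 2278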